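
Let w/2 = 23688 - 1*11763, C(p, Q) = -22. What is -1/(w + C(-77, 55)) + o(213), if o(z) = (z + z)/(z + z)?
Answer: 23827/23828 ≈ 0.99996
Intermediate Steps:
w = 23850 (w = 2*(23688 - 1*11763) = 2*(23688 - 11763) = 2*11925 = 23850)
o(z) = 1 (o(z) = (2*z)/((2*z)) = (2*z)*(1/(2*z)) = 1)
-1/(w + C(-77, 55)) + o(213) = -1/(23850 - 22) + 1 = -1/23828 + 1 = 23827/23828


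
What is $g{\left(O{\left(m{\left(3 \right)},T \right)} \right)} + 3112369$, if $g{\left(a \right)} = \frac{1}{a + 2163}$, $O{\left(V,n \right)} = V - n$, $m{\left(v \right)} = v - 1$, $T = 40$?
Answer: $\frac{6613784126}{2125} \approx 3.1124 \cdot 10^{6}$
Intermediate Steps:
$m{\left(v \right)} = -1 + v$
$g{\left(a \right)} = \frac{1}{2163 + a}$
$g{\left(O{\left(m{\left(3 \right)},T \right)} \right)} + 3112369 = \frac{1}{2163 + \left(\left(-1 + 3\right) - 40\right)} + 3112369 = \frac{1}{2163 + \left(2 - 40\right)} + 3112369 = \frac{1}{2163 - 38} + 3112369 = \frac{1}{2125} + 3112369 = \frac{6613784126}{2125}$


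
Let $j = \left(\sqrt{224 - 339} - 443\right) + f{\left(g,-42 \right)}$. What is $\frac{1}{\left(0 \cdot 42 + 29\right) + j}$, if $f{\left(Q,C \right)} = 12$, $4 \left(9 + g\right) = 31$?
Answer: $- \frac{402}{161719} - \frac{i \sqrt{115}}{161719} \approx -0.0024858 - 6.6311 \cdot 10^{-5} i$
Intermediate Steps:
$g = - \frac{5}{4}$ ($g = -9 + \frac{1}{4} \cdot 31 = -9 + \frac{31}{4} = - \frac{5}{4} \approx -1.25$)
$j = -431 + i \sqrt{115}$ ($j = \left(\sqrt{224 - 339} - 443\right) + 12 = \left(\sqrt{-115} - 443\right) + 12 = \left(i \sqrt{115} - 443\right) + 12 = \left(-443 + i \sqrt{115}\right) + 12 = -431 + i \sqrt{115} \approx -431.0 + 10.724 i$)
$\frac{1}{\left(0 \cdot 42 + 29\right) + j} = \frac{1}{\left(0 \cdot 42 + 29\right) - \left(431 - i \sqrt{115}\right)} = \frac{1}{\left(0 + 29\right) - \left(431 - i \sqrt{115}\right)} = \frac{1}{29 - \left(431 - i \sqrt{115}\right)} = \frac{1}{-402 + i \sqrt{115}}$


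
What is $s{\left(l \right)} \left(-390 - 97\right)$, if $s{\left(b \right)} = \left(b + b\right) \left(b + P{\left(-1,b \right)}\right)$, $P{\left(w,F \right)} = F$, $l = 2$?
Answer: $-7792$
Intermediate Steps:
$s{\left(b \right)} = 4 b^{2}$ ($s{\left(b \right)} = \left(b + b\right) \left(b + b\right) = 2 b 2 b = 4 b^{2}$)
$s{\left(l \right)} \left(-390 - 97\right) = 4 \cdot 2^{2} \left(-390 - 97\right) = 4 \cdot 4 \left(-487\right) = 16 \left(-487\right) = -7792$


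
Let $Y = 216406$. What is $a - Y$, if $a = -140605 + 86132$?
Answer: $-270879$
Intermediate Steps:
$a = -54473$
$a - Y = -54473 - 216406 = -270879$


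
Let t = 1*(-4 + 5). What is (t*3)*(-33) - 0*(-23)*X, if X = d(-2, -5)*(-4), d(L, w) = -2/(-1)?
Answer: -99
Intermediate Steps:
d(L, w) = 2 (d(L, w) = -2*(-1) = 2)
t = 1 (t = 1*1 = 1)
X = -8 (X = 2*(-4) = -8)
(t*3)*(-33) - 0*(-23)*X = (1*3)*(-33) - 0*(-23)*(-8) = 3*(-33) - 0*(-8) = -99 - 1*0 = -99 + 0 = -99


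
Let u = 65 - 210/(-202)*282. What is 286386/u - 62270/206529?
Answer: 5971595816344/7471186575 ≈ 799.28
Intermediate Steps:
u = 36175/101 (u = 65 - 210*(-1/202)*282 = 65 + (105/101)*282 = 65 + 29610/101 = 36175/101 ≈ 358.17)
286386/u - 62270/206529 = 286386/(36175/101) - 62270/206529 = 286386*(101/36175) - 62270*1/206529 = 28924986/36175 - 62270/206529 = 5971595816344/7471186575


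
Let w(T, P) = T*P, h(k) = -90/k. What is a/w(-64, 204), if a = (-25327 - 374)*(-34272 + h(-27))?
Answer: -440369501/6528 ≈ -67459.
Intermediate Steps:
a = 880739002 (a = (-25327 - 374)*(-34272 - 90/(-27)) = -25701*(-34272 - 90*(-1/27)) = -25701*(-34272 + 10/3) = -25701*(-102806/3) = 880739002)
w(T, P) = P*T
a/w(-64, 204) = 880739002/((204*(-64))) = 880739002/(-13056) = 880739002*(-1/13056) = -440369501/6528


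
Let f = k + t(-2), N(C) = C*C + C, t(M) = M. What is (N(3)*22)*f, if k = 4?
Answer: 528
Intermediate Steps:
N(C) = C + C**2 (N(C) = C**2 + C = C + C**2)
f = 2 (f = 4 - 2 = 2)
(N(3)*22)*f = ((3*(1 + 3))*22)*2 = ((3*4)*22)*2 = (12*22)*2 = 264*2 = 528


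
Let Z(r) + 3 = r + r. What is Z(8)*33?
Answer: 429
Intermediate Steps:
Z(r) = -3 + 2*r (Z(r) = -3 + (r + r) = -3 + 2*r)
Z(8)*33 = (-3 + 2*8)*33 = (-3 + 16)*33 = 13*33 = 429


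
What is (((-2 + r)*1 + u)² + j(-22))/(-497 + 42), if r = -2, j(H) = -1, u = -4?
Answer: -9/65 ≈ -0.13846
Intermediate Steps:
(((-2 + r)*1 + u)² + j(-22))/(-497 + 42) = (((-2 - 2)*1 - 4)² - 1)/(-497 + 42) = ((-4*1 - 4)² - 1)/(-455) = ((-4 - 4)² - 1)*(-1/455) = ((-8)² - 1)*(-1/455) = (64 - 1)*(-1/455) = 63*(-1/455) = -9/65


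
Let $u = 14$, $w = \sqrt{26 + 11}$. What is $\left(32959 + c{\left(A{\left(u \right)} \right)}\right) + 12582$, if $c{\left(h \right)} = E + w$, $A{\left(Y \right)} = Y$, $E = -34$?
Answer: $45507 + \sqrt{37} \approx 45513.0$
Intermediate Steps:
$w = \sqrt{37} \approx 6.0828$
$c{\left(h \right)} = -34 + \sqrt{37}$
$\left(32959 + c{\left(A{\left(u \right)} \right)}\right) + 12582 = \left(32959 - \left(34 - \sqrt{37}\right)\right) + 12582 = \left(32925 + \sqrt{37}\right) + 12582 = 45507 + \sqrt{37}$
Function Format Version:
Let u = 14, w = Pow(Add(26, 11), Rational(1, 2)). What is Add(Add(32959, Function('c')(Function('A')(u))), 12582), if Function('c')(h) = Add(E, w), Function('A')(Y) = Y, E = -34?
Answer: Add(45507, Pow(37, Rational(1, 2))) ≈ 45513.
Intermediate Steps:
w = Pow(37, Rational(1, 2)) ≈ 6.0828
Function('c')(h) = Add(-34, Pow(37, Rational(1, 2)))
Add(Add(32959, Function('c')(Function('A')(u))), 12582) = Add(Add(32959, Add(-34, Pow(37, Rational(1, 2)))), 12582) = Add(Add(32925, Pow(37, Rational(1, 2))), 12582) = Add(45507, Pow(37, Rational(1, 2)))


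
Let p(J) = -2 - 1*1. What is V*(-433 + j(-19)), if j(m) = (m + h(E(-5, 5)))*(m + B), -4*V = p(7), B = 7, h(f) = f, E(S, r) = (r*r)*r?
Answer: -5115/4 ≈ -1278.8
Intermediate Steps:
E(S, r) = r³ (E(S, r) = r²*r = r³)
p(J) = -3 (p(J) = -2 - 1 = -3)
V = ¾ (V = -¼*(-3) = ¾ ≈ 0.75000)
j(m) = (7 + m)*(125 + m) (j(m) = (m + 5³)*(m + 7) = (m + 125)*(7 + m) = (125 + m)*(7 + m) = (7 + m)*(125 + m))
V*(-433 + j(-19)) = 3*(-433 + (875 + (-19)² + 132*(-19)))/4 = 3*(-433 + (875 + 361 - 2508))/4 = 3*(-433 - 1272)/4 = (¾)*(-1705) = -5115/4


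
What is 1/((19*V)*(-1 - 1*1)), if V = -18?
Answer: 1/684 ≈ 0.0014620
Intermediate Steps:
1/((19*V)*(-1 - 1*1)) = 1/((19*(-18))*(-1 - 1*1)) = 1/(-342*(-1 - 1)) = 1/(-342*(-2)) = 1/684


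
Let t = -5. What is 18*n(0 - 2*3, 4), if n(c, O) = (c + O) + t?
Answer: -126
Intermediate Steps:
n(c, O) = -5 + O + c (n(c, O) = (c + O) - 5 = (O + c) - 5 = -5 + O + c)
18*n(0 - 2*3, 4) = 18*(-5 + 4 + (0 - 2*3)) = 18*(-5 + 4 + (0 - 6)) = 18*(-5 + 4 - 6) = 18*(-7) = -126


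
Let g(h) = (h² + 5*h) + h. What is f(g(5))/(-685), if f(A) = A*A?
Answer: -605/137 ≈ -4.4161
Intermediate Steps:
g(h) = h² + 6*h
f(A) = A²
f(g(5))/(-685) = (5*(6 + 5))²/(-685) = (5*11)²*(-1/685) = 55²*(-1/685) = 3025*(-1/685) = -605/137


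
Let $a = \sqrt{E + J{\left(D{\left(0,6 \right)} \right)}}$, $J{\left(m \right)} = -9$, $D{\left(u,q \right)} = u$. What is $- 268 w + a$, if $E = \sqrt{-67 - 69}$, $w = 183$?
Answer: $-49044 + \sqrt{-9 + 2 i \sqrt{34}} \approx -49042.0 + 3.4446 i$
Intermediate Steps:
$E = 2 i \sqrt{34}$ ($E = \sqrt{-136} = 2 i \sqrt{34} \approx 11.662 i$)
$a = \sqrt{-9 + 2 i \sqrt{34}}$ ($a = \sqrt{2 i \sqrt{34} - 9} = \sqrt{-9 + 2 i \sqrt{34}} \approx 1.6928 + 3.4446 i$)
$- 268 w + a = \left(-268\right) 183 + \sqrt{-9 + 2 i \sqrt{34}} = -49044 + \sqrt{-9 + 2 i \sqrt{34}}$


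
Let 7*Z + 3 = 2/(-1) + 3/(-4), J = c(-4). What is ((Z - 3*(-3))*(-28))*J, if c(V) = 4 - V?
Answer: -1832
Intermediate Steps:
J = 8 (J = 4 - 1*(-4) = 4 + 4 = 8)
Z = -23/28 (Z = -3/7 + (2/(-1) + 3/(-4))/7 = -3/7 + (2*(-1) + 3*(-1/4))/7 = -3/7 + (-2 - 3/4)/7 = -3/7 + (1/7)*(-11/4) = -3/7 - 11/28 = -23/28 ≈ -0.82143)
((Z - 3*(-3))*(-28))*J = ((-23/28 - 3*(-3))*(-28))*8 = ((-23/28 + 9)*(-28))*8 = ((229/28)*(-28))*8 = -229*8 = -1832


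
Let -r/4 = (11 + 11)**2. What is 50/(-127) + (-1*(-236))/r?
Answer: -31693/61468 ≈ -0.51560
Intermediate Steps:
r = -1936 (r = -4*(11 + 11)**2 = -4*22**2 = -4*484 = -1936)
50/(-127) + (-1*(-236))/r = 50/(-127) - 1*(-236)/(-1936) = 50*(-1/127) + 236*(-1/1936) = -50/127 - 59/484 = -31693/61468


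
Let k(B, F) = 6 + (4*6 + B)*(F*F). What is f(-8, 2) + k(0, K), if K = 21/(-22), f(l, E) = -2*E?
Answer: 2888/121 ≈ 23.868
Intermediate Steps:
K = -21/22 (K = 21*(-1/22) = -21/22 ≈ -0.95455)
k(B, F) = 6 + F**2*(24 + B) (k(B, F) = 6 + (24 + B)*F**2 = 6 + F**2*(24 + B))
f(-8, 2) + k(0, K) = -2*2 + (6 + 24*(-21/22)**2 + 0*(-21/22)**2) = -4 + (6 + 24*(441/484) + 0*(441/484)) = -4 + (6 + 2646/121 + 0) = -4 + 3372/121 = 2888/121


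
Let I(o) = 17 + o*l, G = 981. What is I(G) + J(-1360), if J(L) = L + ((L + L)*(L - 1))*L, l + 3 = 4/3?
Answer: -5034614178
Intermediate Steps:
l = -5/3 (l = -3 + 4/3 = -5/3 ≈ -1.6667)
J(L) = L + 2*L²*(-1 + L) (J(L) = L + ((2*L)*(-1 + L))*L = L + (2*L*(-1 + L))*L = L + 2*L²*(-1 + L))
I(o) = 17 - 5*o/3 (I(o) = 17 + o*(-5/3) = 17 - 5*o/3)
I(G) + J(-1360) = (17 - 5/3*981) - 1360*(1 - 2*(-1360) + 2*(-1360)²) = (17 - 1635) - 1360*(1 + 2720 + 2*1849600) = -1618 - 1360*(1 + 2720 + 3699200) = -1618 - 1360*3701921 = -1618 - 5034612560 = -5034614178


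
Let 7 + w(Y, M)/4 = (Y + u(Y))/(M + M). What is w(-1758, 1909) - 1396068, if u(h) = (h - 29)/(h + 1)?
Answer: -56417709842/40411 ≈ -1.3961e+6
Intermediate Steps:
u(h) = (-29 + h)/(1 + h)
w(Y, M) = -28 + 2*(Y + (-29 + Y)/(1 + Y))/M (w(Y, M) = -28 + 4*((Y + (-29 + Y)/(1 + Y))/(M + M)) = -28 + 4*((Y + (-29 + Y)/(1 + Y))/((2*M))) = -28 + 4*((Y + (-29 + Y)/(1 + Y))*(1/(2*M))) = -28 + 4*((Y + (-29 + Y)/(1 + Y))/(2*M)) = -28 + 2*(Y + (-29 + Y)/(1 + Y))/M)
w(-1758, 1909) - 1396068 = 2*(-29 - 1758 + (1 - 1758)*(-1758 - 14*1909))/(1909*(1 - 1758)) - 1396068 = 2*(1/1909)*(-29 - 1758 - 1757*(-1758 - 26726))/(-1757) - 1396068 = 2*(1/1909)*(-1/1757)*(-29 - 1758 - 1757*(-28484)) - 1396068 = 2*(1/1909)*(-1/1757)*(-29 - 1758 + 50046388) - 1396068 = 2*(1/1909)*(-1/1757)*50044601 - 1396068 = -1205894/40411 - 1396068 = -56417709842/40411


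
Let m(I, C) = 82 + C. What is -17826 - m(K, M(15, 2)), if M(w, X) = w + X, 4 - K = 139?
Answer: -17925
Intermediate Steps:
K = -135 (K = 4 - 1*139 = 4 - 139 = -135)
M(w, X) = X + w
-17826 - m(K, M(15, 2)) = -17826 - (82 + (2 + 15)) = -17826 - (82 + 17) = -17826 - 1*99 = -17826 - 99 = -17925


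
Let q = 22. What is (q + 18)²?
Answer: 1600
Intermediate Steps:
(q + 18)² = (22 + 18)² = 40² = 1600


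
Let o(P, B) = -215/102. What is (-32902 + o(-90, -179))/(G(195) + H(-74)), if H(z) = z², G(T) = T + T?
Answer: -3356219/598332 ≈ -5.6093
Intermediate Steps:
o(P, B) = -215/102 (o(P, B) = -215*1/102 = -215/102)
G(T) = 2*T
(-32902 + o(-90, -179))/(G(195) + H(-74)) = (-32902 - 215/102)/(2*195 + (-74)²) = -3356219/(102*(390 + 5476)) = -3356219/102/5866 = -3356219/102*1/5866 = -3356219/598332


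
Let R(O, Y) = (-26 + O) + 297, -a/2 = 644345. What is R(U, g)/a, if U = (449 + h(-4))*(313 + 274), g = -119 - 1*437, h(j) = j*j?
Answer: -136613/644345 ≈ -0.21202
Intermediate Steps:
h(j) = j²
g = -556 (g = -119 - 437 = -556)
a = -1288690 (a = -2*644345 = -1288690)
U = 272955 (U = (449 + (-4)²)*(313 + 274) = (449 + 16)*587 = 465*587 = 272955)
R(O, Y) = 271 + O
R(U, g)/a = (271 + 272955)/(-1288690) = 273226*(-1/1288690) = -136613/644345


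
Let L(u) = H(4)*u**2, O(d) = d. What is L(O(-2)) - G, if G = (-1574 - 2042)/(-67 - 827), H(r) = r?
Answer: 5344/447 ≈ 11.955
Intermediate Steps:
G = 1808/447 (G = -3616/(-894) = -3616*(-1/894) = 1808/447 ≈ 4.0447)
L(u) = 4*u**2
L(O(-2)) - G = 4*(-2)**2 - 1*1808/447 = 4*4 - 1808/447 = 16 - 1808/447 = 5344/447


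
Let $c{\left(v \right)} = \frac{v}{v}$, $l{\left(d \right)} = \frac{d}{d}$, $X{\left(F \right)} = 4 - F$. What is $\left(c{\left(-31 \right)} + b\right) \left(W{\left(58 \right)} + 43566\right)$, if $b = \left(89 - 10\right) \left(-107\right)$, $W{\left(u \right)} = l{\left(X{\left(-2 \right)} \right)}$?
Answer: $-368228284$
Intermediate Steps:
$l{\left(d \right)} = 1$
$W{\left(u \right)} = 1$
$b = -8453$ ($b = 79 \left(-107\right) = -8453$)
$c{\left(v \right)} = 1$
$\left(c{\left(-31 \right)} + b\right) \left(W{\left(58 \right)} + 43566\right) = \left(1 - 8453\right) \left(1 + 43566\right) = \left(-8452\right) 43567 = -368228284$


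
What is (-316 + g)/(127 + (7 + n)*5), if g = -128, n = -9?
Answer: -148/39 ≈ -3.7949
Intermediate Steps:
(-316 + g)/(127 + (7 + n)*5) = (-316 - 128)/(127 + (7 - 9)*5) = -444/(127 - 2*5) = -444/(127 - 10) = -444/117 = -444*1/117 = -148/39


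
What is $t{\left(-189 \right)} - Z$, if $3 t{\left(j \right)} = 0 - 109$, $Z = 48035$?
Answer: $- \frac{144214}{3} \approx -48071.0$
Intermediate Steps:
$t{\left(j \right)} = - \frac{109}{3}$ ($t{\left(j \right)} = \frac{0 - 109}{3} = \frac{1}{3} \left(-109\right) = - \frac{109}{3}$)
$t{\left(-189 \right)} - Z = - \frac{109}{3} - 48035 = - \frac{144214}{3}$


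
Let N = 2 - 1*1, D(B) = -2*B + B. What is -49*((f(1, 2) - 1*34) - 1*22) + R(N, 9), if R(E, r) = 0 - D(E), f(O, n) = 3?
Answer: 2598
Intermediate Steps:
D(B) = -B
N = 1 (N = 2 - 1 = 1)
R(E, r) = E (R(E, r) = 0 - (-1)*E = 0 + E = E)
-49*((f(1, 2) - 1*34) - 1*22) + R(N, 9) = -49*((3 - 1*34) - 1*22) + 1 = -49*((3 - 34) - 22) + 1 = -49*(-31 - 22) + 1 = -49*(-53) + 1 = 2597 + 1 = 2598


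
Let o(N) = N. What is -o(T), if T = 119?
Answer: -119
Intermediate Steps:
-o(T) = -1*119 = -119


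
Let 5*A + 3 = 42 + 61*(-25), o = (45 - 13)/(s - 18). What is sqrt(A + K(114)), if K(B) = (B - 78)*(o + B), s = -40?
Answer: sqrt(79620370)/145 ≈ 61.538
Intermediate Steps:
o = -16/29 (o = (45 - 13)/(-40 - 18) = 32/(-58) = 32*(-1/58) = -16/29 ≈ -0.55172)
A = -1486/5 (A = -3/5 + (42 + 61*(-25))/5 = -3/5 + (42 - 1525)/5 = -3/5 + (1/5)*(-1483) = -3/5 - 1483/5 = -1486/5 ≈ -297.20)
K(B) = (-78 + B)*(-16/29 + B) (K(B) = (B - 78)*(-16/29 + B) = (-78 + B)*(-16/29 + B))
sqrt(A + K(114)) = sqrt(-1486/5 + (1248/29 + 114**2 - 2278/29*114)) = sqrt(-1486/5 + (1248/29 + 12996 - 259692/29)) = sqrt(-1486/5 + 118440/29) = sqrt(549106/145) = sqrt(79620370)/145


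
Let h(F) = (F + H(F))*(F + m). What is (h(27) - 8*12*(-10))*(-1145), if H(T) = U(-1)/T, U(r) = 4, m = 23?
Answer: -71642650/27 ≈ -2.6534e+6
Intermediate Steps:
H(T) = 4/T
h(F) = (23 + F)*(F + 4/F) (h(F) = (F + 4/F)*(F + 23) = (F + 4/F)*(23 + F) = (23 + F)*(F + 4/F))
(h(27) - 8*12*(-10))*(-1145) = ((4 + 27² + 23*27 + 92/27) - 8*12*(-10))*(-1145) = ((4 + 729 + 621 + 92*(1/27)) - 96*(-10))*(-1145) = ((4 + 729 + 621 + 92/27) + 960)*(-1145) = (36650/27 + 960)*(-1145) = (62570/27)*(-1145) = -71642650/27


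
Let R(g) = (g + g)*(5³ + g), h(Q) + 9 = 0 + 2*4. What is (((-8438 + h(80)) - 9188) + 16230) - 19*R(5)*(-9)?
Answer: 220903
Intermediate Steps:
h(Q) = -1 (h(Q) = -9 + (0 + 2*4) = -9 + (0 + 8) = -9 + 8 = -1)
R(g) = 2*g*(125 + g) (R(g) = (2*g)*(125 + g) = 2*g*(125 + g))
(((-8438 + h(80)) - 9188) + 16230) - 19*R(5)*(-9) = (((-8438 - 1) - 9188) + 16230) - 38*5*(125 + 5)*(-9) = ((-8439 - 9188) + 16230) - 38*5*130*(-9) = (-17627 + 16230) - 19*1300*(-9) = -1397 - 24700*(-9) = -1397 + 222300 = 220903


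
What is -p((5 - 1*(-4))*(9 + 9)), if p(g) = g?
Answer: -162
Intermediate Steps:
-p((5 - 1*(-4))*(9 + 9)) = -(5 - 1*(-4))*(9 + 9) = -(5 + 4)*18 = -9*18 = -1*162 = -162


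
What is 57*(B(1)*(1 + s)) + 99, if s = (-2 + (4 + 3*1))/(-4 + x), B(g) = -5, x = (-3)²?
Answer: -471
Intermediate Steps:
x = 9
s = 1 (s = (-2 + (4 + 3*1))/(-4 + 9) = (-2 + (4 + 3))/5 = (-2 + 7)*(⅕) = 5*(⅕) = 1)
57*(B(1)*(1 + s)) + 99 = 57*(-5*(1 + 1)) + 99 = 57*(-5*2) + 99 = 57*(-10) + 99 = -570 + 99 = -471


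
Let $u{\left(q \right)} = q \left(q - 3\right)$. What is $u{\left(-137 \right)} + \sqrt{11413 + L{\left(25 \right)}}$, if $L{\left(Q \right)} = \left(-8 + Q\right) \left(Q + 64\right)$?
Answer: $19180 + \sqrt{12926} \approx 19294.0$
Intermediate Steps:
$L{\left(Q \right)} = \left(-8 + Q\right) \left(64 + Q\right)$
$u{\left(q \right)} = q \left(-3 + q\right)$
$u{\left(-137 \right)} + \sqrt{11413 + L{\left(25 \right)}} = - 137 \left(-3 - 137\right) + \sqrt{11413 + \left(-512 + 25^{2} + 56 \cdot 25\right)} = \left(-137\right) \left(-140\right) + \sqrt{11413 + \left(-512 + 625 + 1400\right)} = 19180 + \sqrt{11413 + 1513} = 19180 + \sqrt{12926}$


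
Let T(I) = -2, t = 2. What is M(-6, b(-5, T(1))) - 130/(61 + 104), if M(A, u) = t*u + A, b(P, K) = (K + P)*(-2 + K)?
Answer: 1624/33 ≈ 49.212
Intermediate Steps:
b(P, K) = (-2 + K)*(K + P)
M(A, u) = A + 2*u (M(A, u) = 2*u + A = A + 2*u)
M(-6, b(-5, T(1))) - 130/(61 + 104) = (-6 + 2*((-2)² - 2*(-2) - 2*(-5) - 2*(-5))) - 130/(61 + 104) = (-6 + 2*(4 + 4 + 10 + 10)) - 130/165 = (-6 + 2*28) - 130/165 = (-6 + 56) - 1*26/33 = 50 - 26/33 = 1624/33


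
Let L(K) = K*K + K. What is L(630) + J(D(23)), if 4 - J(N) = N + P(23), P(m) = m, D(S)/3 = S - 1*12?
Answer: 397478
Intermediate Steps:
D(S) = -36 + 3*S (D(S) = 3*(S - 1*12) = 3*(S - 12) = 3*(-12 + S) = -36 + 3*S)
J(N) = -19 - N (J(N) = 4 - (N + 23) = 4 - (23 + N) = 4 + (-23 - N) = -19 - N)
L(K) = K + K² (L(K) = K² + K = K + K²)
L(630) + J(D(23)) = 630*(1 + 630) + (-19 - (-36 + 3*23)) = 630*631 + (-19 - (-36 + 69)) = 397530 + (-19 - 1*33) = 397530 + (-19 - 33) = 397530 - 52 = 397478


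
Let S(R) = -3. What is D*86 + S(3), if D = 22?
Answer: 1889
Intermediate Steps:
D*86 + S(3) = 22*86 - 3 = 1892 - 3 = 1889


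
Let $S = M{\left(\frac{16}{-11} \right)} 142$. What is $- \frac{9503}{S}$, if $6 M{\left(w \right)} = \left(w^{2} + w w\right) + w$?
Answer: $- \frac{1149863}{7952} \approx -144.6$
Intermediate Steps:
$M{\left(w \right)} = \frac{w^{2}}{3} + \frac{w}{6}$ ($M{\left(w \right)} = \frac{\left(w^{2} + w w\right) + w}{6} = \frac{\left(w^{2} + w^{2}\right) + w}{6} = \frac{2 w^{2} + w}{6} = \frac{w + 2 w^{2}}{6} = \frac{w^{2}}{3} + \frac{w}{6}$)
$S = \frac{7952}{121}$ ($S = \frac{\frac{16}{-11} \left(1 + 2 \frac{16}{-11}\right)}{6} \cdot 142 = \frac{16 \left(- \frac{1}{11}\right) \left(1 + 2 \cdot 16 \left(- \frac{1}{11}\right)\right)}{6} \cdot 142 = \frac{1}{6} \left(- \frac{16}{11}\right) \left(1 + 2 \left(- \frac{16}{11}\right)\right) 142 = \frac{1}{6} \left(- \frac{16}{11}\right) \left(1 - \frac{32}{11}\right) 142 = \frac{1}{6} \left(- \frac{16}{11}\right) \left(- \frac{21}{11}\right) 142 = \frac{56}{121} \cdot 142 = \frac{7952}{121} \approx 65.719$)
$- \frac{9503}{S} = - \frac{9503}{\frac{7952}{121}} = \left(-9503\right) \frac{121}{7952} = - \frac{1149863}{7952}$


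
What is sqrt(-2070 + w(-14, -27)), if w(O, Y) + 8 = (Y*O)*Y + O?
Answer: I*sqrt(12298) ≈ 110.9*I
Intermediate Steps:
w(O, Y) = -8 + O + O*Y**2 (w(O, Y) = -8 + ((Y*O)*Y + O) = -8 + ((O*Y)*Y + O) = -8 + (O*Y**2 + O) = -8 + (O + O*Y**2) = -8 + O + O*Y**2)
sqrt(-2070 + w(-14, -27)) = sqrt(-2070 + (-8 - 14 - 14*(-27)**2)) = sqrt(-2070 + (-8 - 14 - 14*729)) = sqrt(-2070 + (-8 - 14 - 10206)) = sqrt(-2070 - 10228) = sqrt(-12298) = I*sqrt(12298)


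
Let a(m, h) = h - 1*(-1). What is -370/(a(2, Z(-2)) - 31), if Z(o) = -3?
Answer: 370/33 ≈ 11.212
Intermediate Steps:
a(m, h) = 1 + h (a(m, h) = h + 1 = 1 + h)
-370/(a(2, Z(-2)) - 31) = -370/((1 - 3) - 31) = -370/(-2 - 31) = -370/(-33) = -1/33*(-370) = 370/33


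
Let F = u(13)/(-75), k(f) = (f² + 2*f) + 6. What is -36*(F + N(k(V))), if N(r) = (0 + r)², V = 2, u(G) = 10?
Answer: -35256/5 ≈ -7051.2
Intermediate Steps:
k(f) = 6 + f² + 2*f
N(r) = r²
F = -2/15 (F = 10/(-75) = 10*(-1/75) = -2/15 ≈ -0.13333)
-36*(F + N(k(V))) = -36*(-2/15 + (6 + 2² + 2*2)²) = -36*(-2/15 + (6 + 4 + 4)²) = -36*(-2/15 + 14²) = -36*(-2/15 + 196) = -36*2938/15 = -35256/5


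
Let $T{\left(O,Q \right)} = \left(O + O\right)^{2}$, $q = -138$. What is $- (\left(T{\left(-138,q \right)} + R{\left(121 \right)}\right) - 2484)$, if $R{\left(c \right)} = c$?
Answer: $-73813$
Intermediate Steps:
$T{\left(O,Q \right)} = 4 O^{2}$ ($T{\left(O,Q \right)} = \left(2 O\right)^{2} = 4 O^{2}$)
$- (\left(T{\left(-138,q \right)} + R{\left(121 \right)}\right) - 2484) = - (\left(4 \left(-138\right)^{2} + 121\right) - 2484) = - (\left(4 \cdot 19044 + 121\right) - 2484) = - (\left(76176 + 121\right) - 2484) = - (76297 - 2484) = \left(-1\right) 73813 = -73813$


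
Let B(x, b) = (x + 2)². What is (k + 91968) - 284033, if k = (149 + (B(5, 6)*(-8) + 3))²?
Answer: -134465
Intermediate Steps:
B(x, b) = (2 + x)²
k = 57600 (k = (149 + ((2 + 5)²*(-8) + 3))² = (149 + (7²*(-8) + 3))² = (149 + (49*(-8) + 3))² = (149 + (-392 + 3))² = (149 - 389)² = (-240)² = 57600)
(k + 91968) - 284033 = (57600 + 91968) - 284033 = 149568 - 284033 = -134465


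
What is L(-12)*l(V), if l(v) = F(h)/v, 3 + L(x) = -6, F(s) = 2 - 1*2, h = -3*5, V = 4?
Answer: 0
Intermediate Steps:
h = -15
F(s) = 0 (F(s) = 2 - 2 = 0)
L(x) = -9 (L(x) = -3 - 6 = -9)
l(v) = 0 (l(v) = 0/v = 0)
L(-12)*l(V) = -9*0 = 0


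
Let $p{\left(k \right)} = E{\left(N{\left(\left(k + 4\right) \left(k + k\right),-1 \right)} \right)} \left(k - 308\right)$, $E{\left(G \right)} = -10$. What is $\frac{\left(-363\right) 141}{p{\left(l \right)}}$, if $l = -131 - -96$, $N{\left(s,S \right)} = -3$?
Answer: $- \frac{51183}{3430} \approx -14.922$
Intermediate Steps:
$l = -35$ ($l = -131 + 96 = -35$)
$p{\left(k \right)} = 3080 - 10 k$ ($p{\left(k \right)} = - 10 \left(k - 308\right) = - 10 \left(-308 + k\right) = 3080 - 10 k$)
$\frac{\left(-363\right) 141}{p{\left(l \right)}} = \frac{\left(-363\right) 141}{3080 - -350} = - \frac{51183}{3080 + 350} = - \frac{51183}{3430}$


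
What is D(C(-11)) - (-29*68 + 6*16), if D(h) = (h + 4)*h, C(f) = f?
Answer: 1953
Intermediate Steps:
D(h) = h*(4 + h) (D(h) = (4 + h)*h = h*(4 + h))
D(C(-11)) - (-29*68 + 6*16) = -11*(4 - 11) - (-29*68 + 6*16) = -11*(-7) - (-1972 + 96) = 77 - 1*(-1876) = 77 + 1876 = 1953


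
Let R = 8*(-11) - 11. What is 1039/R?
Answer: -1039/99 ≈ -10.495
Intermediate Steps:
R = -99 (R = -88 - 11 = -99)
1039/R = 1039/(-99) = 1039*(-1/99) = -1039/99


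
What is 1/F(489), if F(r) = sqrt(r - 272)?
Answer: sqrt(217)/217 ≈ 0.067884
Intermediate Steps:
F(r) = sqrt(-272 + r)
1/F(489) = 1/(sqrt(-272 + 489)) = 1/(sqrt(217)) = sqrt(217)/217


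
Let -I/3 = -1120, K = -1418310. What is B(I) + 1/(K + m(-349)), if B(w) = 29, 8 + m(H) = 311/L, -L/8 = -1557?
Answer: 512330479757/17666568697 ≈ 29.000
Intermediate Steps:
L = 12456 (L = -8*(-1557) = 12456)
m(H) = -99337/12456 (m(H) = -8 + 311/12456 = -99337/12456)
I = 3360 (I = -3*(-1120) = 3360)
B(I) + 1/(K + m(-349)) = 29 + 1/(-1418310 - 99337/12456) = 29 + 1/(-17666568697/12456) = 29 - 12456/17666568697 = 512330479757/17666568697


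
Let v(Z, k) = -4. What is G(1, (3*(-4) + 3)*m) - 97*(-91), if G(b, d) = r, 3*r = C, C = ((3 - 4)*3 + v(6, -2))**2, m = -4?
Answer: 26530/3 ≈ 8843.3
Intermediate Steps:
C = 49 (C = ((3 - 4)*3 - 4)**2 = (-1*3 - 4)**2 = (-3 - 4)**2 = (-7)**2 = 49)
r = 49/3 (r = (1/3)*49 = 49/3 ≈ 16.333)
G(b, d) = 49/3
G(1, (3*(-4) + 3)*m) - 97*(-91) = 49/3 - 97*(-91) = 49/3 + 8827 = 26530/3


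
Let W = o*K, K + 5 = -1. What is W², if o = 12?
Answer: 5184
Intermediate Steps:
K = -6 (K = -5 - 1 = -6)
W = -72 (W = 12*(-6) = -72)
W² = (-72)² = 5184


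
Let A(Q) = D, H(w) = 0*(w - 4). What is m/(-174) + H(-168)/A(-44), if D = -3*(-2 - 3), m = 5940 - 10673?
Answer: 4733/174 ≈ 27.201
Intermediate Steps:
H(w) = 0 (H(w) = 0*(-4 + w) = 0)
m = -4733
D = 15 (D = -3*(-5) = 15)
A(Q) = 15
m/(-174) + H(-168)/A(-44) = -4733/(-174) + 0/15 = -4733*(-1/174) + 0*(1/15) = 4733/174 + 0 = 4733/174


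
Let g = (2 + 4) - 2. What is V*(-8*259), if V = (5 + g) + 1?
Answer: -20720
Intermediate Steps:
g = 4 (g = 6 - 2 = 4)
V = 10 (V = (5 + 4) + 1 = 9 + 1 = 10)
V*(-8*259) = 10*(-8*259) = 10*(-2072) = -20720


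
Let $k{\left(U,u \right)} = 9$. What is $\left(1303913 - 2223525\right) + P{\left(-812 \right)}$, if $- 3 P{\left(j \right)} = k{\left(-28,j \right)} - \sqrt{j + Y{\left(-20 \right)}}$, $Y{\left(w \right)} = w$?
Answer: $-919615 + \frac{8 i \sqrt{13}}{3} \approx -9.1962 \cdot 10^{5} + 9.6148 i$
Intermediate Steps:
$P{\left(j \right)} = -3 + \frac{\sqrt{-20 + j}}{3}$ ($P{\left(j \right)} = - \frac{9 - \sqrt{j - 20}}{3} = - \frac{9 - \sqrt{-20 + j}}{3} = -3 + \frac{\sqrt{-20 + j}}{3}$)
$\left(1303913 - 2223525\right) + P{\left(-812 \right)} = \left(1303913 - 2223525\right) - \left(3 - \frac{\sqrt{-20 - 812}}{3}\right) = -919612 - \left(3 - \frac{\sqrt{-832}}{3}\right) = -919612 - \left(3 - \frac{8 i \sqrt{13}}{3}\right) = -919615 + \frac{8 i \sqrt{13}}{3}$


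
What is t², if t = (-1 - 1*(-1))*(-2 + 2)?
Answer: 0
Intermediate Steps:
t = 0 (t = (-1 + 1)*0 = 0*0 = 0)
t² = 0² = 0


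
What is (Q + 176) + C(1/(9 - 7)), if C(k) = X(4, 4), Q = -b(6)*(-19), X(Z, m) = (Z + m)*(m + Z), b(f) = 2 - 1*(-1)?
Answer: 297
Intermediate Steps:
b(f) = 3 (b(f) = 2 + 1 = 3)
X(Z, m) = (Z + m)² (X(Z, m) = (Z + m)*(Z + m) = (Z + m)²)
Q = 57 (Q = -3*(-19) = -1*(-57) = 57)
C(k) = 64 (C(k) = (4 + 4)² = 8² = 64)
(Q + 176) + C(1/(9 - 7)) = (57 + 176) + 64 = 233 + 64 = 297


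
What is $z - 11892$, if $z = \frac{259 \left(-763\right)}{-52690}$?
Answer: $- \frac{626391863}{52690} \approx -11888.0$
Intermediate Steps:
$z = \frac{197617}{52690}$ ($z = \left(-197617\right) \left(- \frac{1}{52690}\right) = \frac{197617}{52690} \approx 3.7506$)
$z - 11892 = \frac{197617}{52690} - 11892 = - \frac{626391863}{52690}$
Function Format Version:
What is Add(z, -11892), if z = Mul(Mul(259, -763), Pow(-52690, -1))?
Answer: Rational(-626391863, 52690) ≈ -11888.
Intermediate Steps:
z = Rational(197617, 52690) (z = Mul(-197617, Rational(-1, 52690)) = Rational(197617, 52690) ≈ 3.7506)
Add(z, -11892) = Add(Rational(197617, 52690), -11892) = Rational(-626391863, 52690)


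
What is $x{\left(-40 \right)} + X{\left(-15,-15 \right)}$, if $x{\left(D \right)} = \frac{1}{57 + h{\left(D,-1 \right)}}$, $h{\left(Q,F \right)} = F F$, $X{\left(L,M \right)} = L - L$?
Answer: $\frac{1}{58} \approx 0.017241$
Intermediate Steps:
$X{\left(L,M \right)} = 0$
$h{\left(Q,F \right)} = F^{2}$
$x{\left(D \right)} = \frac{1}{58}$ ($x{\left(D \right)} = \frac{1}{57 + \left(-1\right)^{2}} = \frac{1}{57 + 1} = \frac{1}{58}$)
$x{\left(-40 \right)} + X{\left(-15,-15 \right)} = \frac{1}{58} + 0 = \frac{1}{58}$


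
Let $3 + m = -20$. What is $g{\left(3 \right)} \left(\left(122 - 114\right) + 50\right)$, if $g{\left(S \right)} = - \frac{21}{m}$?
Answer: $\frac{1218}{23} \approx 52.957$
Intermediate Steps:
$m = -23$ ($m = -3 - 20 = -23$)
$g{\left(S \right)} = \frac{21}{23}$ ($g{\left(S \right)} = - \frac{21}{-23} = \left(-21\right) \left(- \frac{1}{23}\right) = \frac{21}{23}$)
$g{\left(3 \right)} \left(\left(122 - 114\right) + 50\right) = \frac{21 \left(\left(122 - 114\right) + 50\right)}{23} = \frac{21 \left(8 + 50\right)}{23} = \frac{21}{23} \cdot 58 = \frac{1218}{23}$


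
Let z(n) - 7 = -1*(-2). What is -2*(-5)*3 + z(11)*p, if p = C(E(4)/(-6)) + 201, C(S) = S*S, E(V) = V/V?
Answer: 7357/4 ≈ 1839.3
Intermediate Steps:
E(V) = 1
C(S) = S²
z(n) = 9 (z(n) = 7 - 1*(-2) = 7 + 2 = 9)
p = 7237/36 (p = (1/(-6))² + 201 = (1*(-⅙))² + 201 = (-⅙)² + 201 = 1/36 + 201 = 7237/36 ≈ 201.03)
-2*(-5)*3 + z(11)*p = -2*(-5)*3 + 9*(7237/36) = 10*3 + 7237/4 = 30 + 7237/4 = 7357/4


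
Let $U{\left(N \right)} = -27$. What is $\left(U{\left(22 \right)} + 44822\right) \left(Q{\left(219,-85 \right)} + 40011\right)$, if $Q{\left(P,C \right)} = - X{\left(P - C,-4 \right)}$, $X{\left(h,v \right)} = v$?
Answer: $1792471925$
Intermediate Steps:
$Q{\left(P,C \right)} = 4$ ($Q{\left(P,C \right)} = \left(-1\right) \left(-4\right) = 4$)
$\left(U{\left(22 \right)} + 44822\right) \left(Q{\left(219,-85 \right)} + 40011\right) = \left(-27 + 44822\right) \left(4 + 40011\right) = 44795 \cdot 40015 = 1792471925$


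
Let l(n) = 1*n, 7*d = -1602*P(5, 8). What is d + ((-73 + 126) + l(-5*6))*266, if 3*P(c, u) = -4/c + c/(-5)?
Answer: 218936/35 ≈ 6255.3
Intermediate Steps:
P(c, u) = -4/(3*c) - c/15 (P(c, u) = (-4/c + c/(-5))/3 = (-4/c + c*(-⅕))/3 = (-4/c - c/5)/3 = -4/(3*c) - c/15)
d = 4806/35 (d = (-534*(-20 - 1*5²)/(5*5))/7 = (-534*(-20 - 1*25)/(5*5))/7 = (-534*(-20 - 25)/(5*5))/7 = (-534*(-45)/(5*5))/7 = (-1602*(-⅗))/7 = (⅐)*(4806/5) = 4806/35 ≈ 137.31)
l(n) = n
d + ((-73 + 126) + l(-5*6))*266 = 4806/35 + ((-73 + 126) - 5*6)*266 = 4806/35 + (53 - 30)*266 = 4806/35 + 23*266 = 4806/35 + 6118 = 218936/35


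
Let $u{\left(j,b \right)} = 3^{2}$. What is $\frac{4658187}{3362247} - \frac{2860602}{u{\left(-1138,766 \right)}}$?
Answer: $- \frac{118740846531}{373583} \approx -3.1784 \cdot 10^{5}$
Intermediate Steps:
$u{\left(j,b \right)} = 9$
$\frac{4658187}{3362247} - \frac{2860602}{u{\left(-1138,766 \right)}} = \frac{4658187}{3362247} - \frac{2860602}{9} = 4658187 \cdot \frac{1}{3362247} - \frac{953534}{3} = \frac{1552729}{1120749} - \frac{953534}{3} = - \frac{118740846531}{373583}$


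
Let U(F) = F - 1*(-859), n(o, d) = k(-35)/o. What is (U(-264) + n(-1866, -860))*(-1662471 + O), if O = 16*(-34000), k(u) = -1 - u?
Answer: -1224851768578/933 ≈ -1.3128e+9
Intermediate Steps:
n(o, d) = 34/o (n(o, d) = (-1 - 1*(-35))/o = (-1 + 35)/o = 34/o)
U(F) = 859 + F (U(F) = F + 859 = 859 + F)
O = -544000
(U(-264) + n(-1866, -860))*(-1662471 + O) = ((859 - 264) + 34/(-1866))*(-1662471 - 544000) = (595 + 34*(-1/1866))*(-2206471) = (595 - 17/933)*(-2206471) = (555118/933)*(-2206471) = -1224851768578/933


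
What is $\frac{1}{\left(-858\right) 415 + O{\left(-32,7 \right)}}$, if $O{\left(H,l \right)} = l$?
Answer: $- \frac{1}{356063} \approx -2.8085 \cdot 10^{-6}$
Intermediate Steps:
$\frac{1}{\left(-858\right) 415 + O{\left(-32,7 \right)}} = \frac{1}{\left(-858\right) 415 + 7} = \frac{1}{-356070 + 7} = \frac{1}{-356063} = - \frac{1}{356063}$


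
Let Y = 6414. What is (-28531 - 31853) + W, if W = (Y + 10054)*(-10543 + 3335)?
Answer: -118761728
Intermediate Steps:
W = -118701344 (W = (6414 + 10054)*(-10543 + 3335) = 16468*(-7208) = -118701344)
(-28531 - 31853) + W = (-28531 - 31853) - 118701344 = -60384 - 118701344 = -118761728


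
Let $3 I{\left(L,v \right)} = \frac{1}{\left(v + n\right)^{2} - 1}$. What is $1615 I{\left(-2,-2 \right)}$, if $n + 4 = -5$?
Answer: $\frac{323}{72} \approx 4.4861$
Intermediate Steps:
$n = -9$ ($n = -4 - 5 = -9$)
$I{\left(L,v \right)} = \frac{1}{3 \left(-1 + \left(-9 + v\right)^{2}\right)}$ ($I{\left(L,v \right)} = \frac{1}{3 \left(\left(v - 9\right)^{2} - 1\right)} = \frac{1}{3 \left(\left(-9 + v\right)^{2} - 1\right)} = \frac{1}{3 \left(-1 + \left(-9 + v\right)^{2}\right)}$)
$1615 I{\left(-2,-2 \right)} = 1615 \frac{1}{3 \left(-1 + \left(-9 - 2\right)^{2}\right)} = 1615 \frac{1}{3 \left(-1 + \left(-11\right)^{2}\right)} = 1615 \frac{1}{3 \left(-1 + 121\right)} = 1615 \frac{1}{3 \cdot 120} = 1615 \cdot \frac{1}{3} \cdot \frac{1}{120} = 1615 \cdot \frac{1}{360} = \frac{323}{72}$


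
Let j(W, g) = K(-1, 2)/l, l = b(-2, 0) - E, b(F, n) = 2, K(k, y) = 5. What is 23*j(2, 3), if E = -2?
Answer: 115/4 ≈ 28.750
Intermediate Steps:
l = 4 (l = 2 - 1*(-2) = 2 + 2 = 4)
j(W, g) = 5/4
23*j(2, 3) = 23*(5/4) = 115/4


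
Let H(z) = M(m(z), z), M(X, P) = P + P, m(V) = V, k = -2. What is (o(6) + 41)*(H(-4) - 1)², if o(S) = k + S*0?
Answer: 3159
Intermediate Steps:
M(X, P) = 2*P
H(z) = 2*z
o(S) = -2 (o(S) = -2 + S*0 = -2 + 0 = -2)
(o(6) + 41)*(H(-4) - 1)² = (-2 + 41)*(2*(-4) - 1)² = 39*(-8 - 1)² = 39*(-9)² = 39*81 = 3159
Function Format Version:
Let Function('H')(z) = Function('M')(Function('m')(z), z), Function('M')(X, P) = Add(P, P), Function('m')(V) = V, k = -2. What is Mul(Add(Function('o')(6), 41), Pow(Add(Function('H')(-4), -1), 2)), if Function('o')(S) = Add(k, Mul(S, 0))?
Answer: 3159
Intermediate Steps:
Function('M')(X, P) = Mul(2, P)
Function('H')(z) = Mul(2, z)
Function('o')(S) = -2 (Function('o')(S) = Add(-2, Mul(S, 0)) = Add(-2, 0) = -2)
Mul(Add(Function('o')(6), 41), Pow(Add(Function('H')(-4), -1), 2)) = Mul(Add(-2, 41), Pow(Add(Mul(2, -4), -1), 2)) = Mul(39, Pow(Add(-8, -1), 2)) = Mul(39, Pow(-9, 2)) = Mul(39, 81) = 3159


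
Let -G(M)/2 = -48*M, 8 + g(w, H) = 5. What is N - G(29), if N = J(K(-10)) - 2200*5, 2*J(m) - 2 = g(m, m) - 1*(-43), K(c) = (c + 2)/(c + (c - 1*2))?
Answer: -13763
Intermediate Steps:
K(c) = (2 + c)/(-2 + 2*c) (K(c) = (2 + c)/(c + (c - 2)) = (2 + c)/(c + (-2 + c)) = (2 + c)/(-2 + 2*c))
g(w, H) = -3 (g(w, H) = -8 + 5 = -3)
J(m) = 21 (J(m) = 1 + (-3 - 1*(-43))/2 = 1 + (-3 + 43)/2 = 1 + (½)*40 = 1 + 20 = 21)
G(M) = 96*M (G(M) = -(-96)*M = 96*M)
N = -10979 (N = 21 - 2200*5 = 21 - 11000 = -10979)
N - G(29) = -10979 - 96*29 = -10979 - 1*2784 = -10979 - 2784 = -13763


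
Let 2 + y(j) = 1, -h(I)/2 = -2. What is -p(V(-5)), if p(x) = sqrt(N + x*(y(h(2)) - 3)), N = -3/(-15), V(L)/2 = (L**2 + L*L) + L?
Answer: -I*sqrt(8995)/5 ≈ -18.968*I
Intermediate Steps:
h(I) = 4 (h(I) = -2*(-2) = 4)
y(j) = -1 (y(j) = -2 + 1 = -1)
V(L) = 2*L + 4*L**2 (V(L) = 2*((L**2 + L*L) + L) = 2*((L**2 + L**2) + L) = 2*(2*L**2 + L) = 2*(L + 2*L**2) = 2*L + 4*L**2)
N = 1/5 (N = -3*(-1/15) = 1/5 ≈ 0.20000)
p(x) = sqrt(1/5 - 4*x) (p(x) = sqrt(1/5 + x*(-1 - 3)) = sqrt(1/5 + x*(-4)) = sqrt(1/5 - 4*x))
-p(V(-5)) = -sqrt(5 - 200*(-5)*(1 + 2*(-5)))/5 = -sqrt(5 - 200*(-5)*(1 - 10))/5 = -sqrt(5 - 200*(-5)*(-9))/5 = -sqrt(5 - 100*90)/5 = -sqrt(5 - 9000)/5 = -sqrt(-8995)/5 = -I*sqrt(8995)/5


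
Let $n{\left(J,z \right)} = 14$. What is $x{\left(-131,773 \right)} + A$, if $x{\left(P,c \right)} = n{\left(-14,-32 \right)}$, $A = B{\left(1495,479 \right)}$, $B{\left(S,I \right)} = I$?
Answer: $493$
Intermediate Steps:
$A = 479$
$x{\left(P,c \right)} = 14$
$x{\left(-131,773 \right)} + A = 14 + 479 = 493$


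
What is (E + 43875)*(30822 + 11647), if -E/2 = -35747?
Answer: 4899606061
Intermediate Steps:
E = 71494 (E = -2*(-35747) = 71494)
(E + 43875)*(30822 + 11647) = (71494 + 43875)*(30822 + 11647) = 115369*42469 = 4899606061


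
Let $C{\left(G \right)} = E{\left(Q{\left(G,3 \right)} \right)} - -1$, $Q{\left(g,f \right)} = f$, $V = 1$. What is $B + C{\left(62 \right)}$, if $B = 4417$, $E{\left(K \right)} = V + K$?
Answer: $4422$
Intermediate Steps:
$E{\left(K \right)} = 1 + K$
$C{\left(G \right)} = 5$ ($C{\left(G \right)} = \left(1 + 3\right) - -1 = 4 + 1 = 5$)
$B + C{\left(62 \right)} = 4417 + 5 = 4422$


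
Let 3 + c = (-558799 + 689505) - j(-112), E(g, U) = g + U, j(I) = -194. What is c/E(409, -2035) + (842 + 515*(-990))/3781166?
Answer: -247885466455/3074087958 ≈ -80.637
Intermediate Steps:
E(g, U) = U + g
c = 130897 (c = -3 + ((-558799 + 689505) - 1*(-194)) = -3 + (130706 + 194) = -3 + 130900 = 130897)
c/E(409, -2035) + (842 + 515*(-990))/3781166 = 130897/(-2035 + 409) + (842 + 515*(-990))/3781166 = 130897/(-1626) + (842 - 509850)*(1/3781166) = 130897*(-1/1626) - 509008*1/3781166 = -130897/1626 - 254504/1890583 = -247885466455/3074087958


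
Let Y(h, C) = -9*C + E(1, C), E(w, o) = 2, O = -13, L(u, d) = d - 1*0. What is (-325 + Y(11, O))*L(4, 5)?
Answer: -1030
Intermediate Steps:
L(u, d) = d (L(u, d) = d + 0 = d)
Y(h, C) = 2 - 9*C (Y(h, C) = -9*C + 2 = 2 - 9*C)
(-325 + Y(11, O))*L(4, 5) = (-325 + (2 - 9*(-13)))*5 = (-325 + (2 + 117))*5 = (-325 + 119)*5 = -206*5 = -1030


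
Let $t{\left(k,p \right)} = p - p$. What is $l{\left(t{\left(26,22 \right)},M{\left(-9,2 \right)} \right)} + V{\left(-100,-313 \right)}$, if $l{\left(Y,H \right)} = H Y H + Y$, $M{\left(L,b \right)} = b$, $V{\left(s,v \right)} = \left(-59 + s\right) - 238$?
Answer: $-397$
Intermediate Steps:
$V{\left(s,v \right)} = -297 + s$
$t{\left(k,p \right)} = 0$
$l{\left(Y,H \right)} = Y + Y H^{2}$ ($l{\left(Y,H \right)} = Y H^{2} + Y = Y + Y H^{2}$)
$l{\left(t{\left(26,22 \right)},M{\left(-9,2 \right)} \right)} + V{\left(-100,-313 \right)} = 0 \left(1 + 2^{2}\right) - 397 = 0 \left(1 + 4\right) - 397 = 0 \cdot 5 - 397 = 0 - 397 = -397$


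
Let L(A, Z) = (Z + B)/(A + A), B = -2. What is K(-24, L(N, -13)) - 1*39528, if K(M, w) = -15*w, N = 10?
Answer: -158067/4 ≈ -39517.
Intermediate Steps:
L(A, Z) = (-2 + Z)/(2*A) (L(A, Z) = (Z - 2)/(A + A) = (-2 + Z)/((2*A)) = (-2 + Z)*(1/(2*A)) = (-2 + Z)/(2*A))
K(-24, L(N, -13)) - 1*39528 = -15*(-2 - 13)/(2*10) - 1*39528 = -15*(-15)/(2*10) - 39528 = -15*(-3/4) - 39528 = 45/4 - 39528 = -158067/4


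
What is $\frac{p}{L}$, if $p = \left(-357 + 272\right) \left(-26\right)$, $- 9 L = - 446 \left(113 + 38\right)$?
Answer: $\frac{9945}{33673} \approx 0.29534$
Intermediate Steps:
$L = \frac{67346}{9}$ ($L = - \frac{\left(-446\right) \left(113 + 38\right)}{9} = - \frac{\left(-446\right) 151}{9} = \left(- \frac{1}{9}\right) \left(-67346\right) = \frac{67346}{9} \approx 7482.9$)
$p = 2210$ ($p = \left(-85\right) \left(-26\right) = 2210$)
$\frac{p}{L} = \frac{2210}{\frac{67346}{9}} = 2210 \cdot \frac{9}{67346} = \frac{9945}{33673}$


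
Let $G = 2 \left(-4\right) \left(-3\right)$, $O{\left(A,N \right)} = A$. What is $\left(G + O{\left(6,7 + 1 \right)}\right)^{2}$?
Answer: $900$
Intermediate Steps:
$G = 24$ ($G = \left(-8\right) \left(-3\right) = 24$)
$\left(G + O{\left(6,7 + 1 \right)}\right)^{2} = \left(24 + 6\right)^{2} = 30^{2} = 900$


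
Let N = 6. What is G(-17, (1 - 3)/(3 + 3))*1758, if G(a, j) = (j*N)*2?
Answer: -7032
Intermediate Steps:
G(a, j) = 12*j (G(a, j) = (j*6)*2 = (6*j)*2 = 12*j)
G(-17, (1 - 3)/(3 + 3))*1758 = (12*((1 - 3)/(3 + 3)))*1758 = (12*(-2/6))*1758 = (12*(-2*⅙))*1758 = (12*(-⅓))*1758 = -4*1758 = -7032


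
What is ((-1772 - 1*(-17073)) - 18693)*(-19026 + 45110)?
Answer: -88476928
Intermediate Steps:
((-1772 - 1*(-17073)) - 18693)*(-19026 + 45110) = ((-1772 + 17073) - 18693)*26084 = (15301 - 18693)*26084 = -3392*26084 = -88476928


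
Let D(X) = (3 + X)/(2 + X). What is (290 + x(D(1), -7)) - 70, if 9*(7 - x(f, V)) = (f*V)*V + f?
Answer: 5929/27 ≈ 219.59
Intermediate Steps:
D(X) = (3 + X)/(2 + X)
x(f, V) = 7 - f/9 - f*V**2/9 (x(f, V) = 7 - ((f*V)*V + f)/9 = 7 - ((V*f)*V + f)/9 = 7 - (f*V**2 + f)/9 = 7 - (f + f*V**2)/9 = 7 + (-f/9 - f*V**2/9) = 7 - f/9 - f*V**2/9)
(290 + x(D(1), -7)) - 70 = (290 + (7 - (3 + 1)/(9*(2 + 1)) - 1/9*(3 + 1)/(2 + 1)*(-7)**2)) - 70 = (290 + (7 - 4/(9*3) - 1/9*4/3*49)) - 70 = (290 + (7 - 4/27 - 1/9*(1/3)*4*49)) - 70 = (290 + (7 - 1/9*4/3 - 1/9*4/3*49)) - 70 = (290 + (7 - 4/27 - 196/27)) - 70 = (290 - 11/27) - 70 = 7819/27 - 70 = 5929/27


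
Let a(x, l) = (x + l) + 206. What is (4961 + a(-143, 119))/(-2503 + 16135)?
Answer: 5143/13632 ≈ 0.37727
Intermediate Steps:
a(x, l) = 206 + l + x (a(x, l) = (l + x) + 206 = 206 + l + x)
(4961 + a(-143, 119))/(-2503 + 16135) = (4961 + (206 + 119 - 143))/(-2503 + 16135) = (4961 + 182)/13632 = 5143*(1/13632) = 5143/13632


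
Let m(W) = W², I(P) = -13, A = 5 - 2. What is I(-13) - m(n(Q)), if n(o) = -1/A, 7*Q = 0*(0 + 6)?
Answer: -118/9 ≈ -13.111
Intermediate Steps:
A = 3
Q = 0 (Q = (0*(0 + 6))/7 = (0*6)/7 = (⅐)*0 = 0)
n(o) = -⅓ (n(o) = -1/3 = -1*⅓ = -⅓)
I(-13) - m(n(Q)) = -13 - (-⅓)² = -13 - 1*⅑ = -13 - ⅑ = -118/9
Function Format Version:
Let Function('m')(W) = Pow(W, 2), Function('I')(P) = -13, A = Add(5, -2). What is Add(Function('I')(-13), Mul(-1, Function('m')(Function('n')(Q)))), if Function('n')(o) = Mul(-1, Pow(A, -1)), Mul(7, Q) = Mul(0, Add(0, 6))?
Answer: Rational(-118, 9) ≈ -13.111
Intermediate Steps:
A = 3
Q = 0 (Q = Mul(Rational(1, 7), Mul(0, Add(0, 6))) = Mul(Rational(1, 7), Mul(0, 6)) = Mul(Rational(1, 7), 0) = 0)
Function('n')(o) = Rational(-1, 3) (Function('n')(o) = Mul(-1, Pow(3, -1)) = Mul(-1, Rational(1, 3)) = Rational(-1, 3))
Add(Function('I')(-13), Mul(-1, Function('m')(Function('n')(Q)))) = Add(-13, Mul(-1, Pow(Rational(-1, 3), 2))) = Add(-13, Mul(-1, Rational(1, 9))) = Add(-13, Rational(-1, 9)) = Rational(-118, 9)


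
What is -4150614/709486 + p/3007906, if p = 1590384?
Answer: -2839075392915/533516799079 ≈ -5.3214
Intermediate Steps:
-4150614/709486 + p/3007906 = -4150614/709486 + 1590384/3007906 = -4150614*1/709486 + 1590384*(1/3007906) = -2075307/354743 + 795192/1503953 = -2839075392915/533516799079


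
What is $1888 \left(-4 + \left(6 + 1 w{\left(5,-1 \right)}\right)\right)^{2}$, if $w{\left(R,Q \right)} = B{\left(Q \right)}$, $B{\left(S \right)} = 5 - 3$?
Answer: $30208$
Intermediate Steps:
$B{\left(S \right)} = 2$
$w{\left(R,Q \right)} = 2$
$1888 \left(-4 + \left(6 + 1 w{\left(5,-1 \right)}\right)\right)^{2} = 1888 \left(-4 + \left(6 + 1 \cdot 2\right)\right)^{2} = 1888 \left(-4 + \left(6 + 2\right)\right)^{2} = 1888 \left(-4 + 8\right)^{2} = 1888 \cdot 4^{2} = 1888 \cdot 16 = 30208$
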